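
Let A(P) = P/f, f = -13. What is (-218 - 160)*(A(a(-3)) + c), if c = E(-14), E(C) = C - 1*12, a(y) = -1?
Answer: 127386/13 ≈ 9798.9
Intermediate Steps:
E(C) = -12 + C (E(C) = C - 12 = -12 + C)
A(P) = -P/13 (A(P) = P/(-13) = P*(-1/13) = -P/13)
c = -26 (c = -12 - 14 = -26)
(-218 - 160)*(A(a(-3)) + c) = (-218 - 160)*(-1/13*(-1) - 26) = -378*(1/13 - 26) = -378*(-337/13) = 127386/13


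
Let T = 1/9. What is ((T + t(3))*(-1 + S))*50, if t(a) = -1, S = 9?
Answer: -3200/9 ≈ -355.56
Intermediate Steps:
T = ⅑ ≈ 0.11111
((T + t(3))*(-1 + S))*50 = ((⅑ - 1)*(-1 + 9))*50 = -8/9*8*50 = -64/9*50 = -3200/9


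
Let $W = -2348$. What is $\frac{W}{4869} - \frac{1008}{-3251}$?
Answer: $- \frac{2725396}{15829119} \approx -0.17218$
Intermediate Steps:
$\frac{W}{4869} - \frac{1008}{-3251} = - \frac{2348}{4869} - \frac{1008}{-3251} = \left(-2348\right) \frac{1}{4869} - - \frac{1008}{3251} = - \frac{2348}{4869} + \frac{1008}{3251} = - \frac{2725396}{15829119}$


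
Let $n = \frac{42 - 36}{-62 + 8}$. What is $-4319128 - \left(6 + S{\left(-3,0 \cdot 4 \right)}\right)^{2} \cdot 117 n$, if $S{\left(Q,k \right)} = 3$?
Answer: $-4318075$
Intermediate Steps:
$n = - \frac{1}{9}$ ($n = \frac{6}{-54} = 6 \left(- \frac{1}{54}\right) = - \frac{1}{9} \approx -0.11111$)
$-4319128 - \left(6 + S{\left(-3,0 \cdot 4 \right)}\right)^{2} \cdot 117 n = -4319128 - \left(6 + 3\right)^{2} \cdot 117 \left(- \frac{1}{9}\right) = -4319128 - 9^{2} \cdot 117 \left(- \frac{1}{9}\right) = -4319128 - 81 \cdot 117 \left(- \frac{1}{9}\right) = -4319128 - 9477 \left(- \frac{1}{9}\right) = -4319128 - -1053 = -4319128 + 1053 = -4318075$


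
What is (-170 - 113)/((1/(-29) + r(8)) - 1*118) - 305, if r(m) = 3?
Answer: -1009273/3336 ≈ -302.54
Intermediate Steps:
(-170 - 113)/((1/(-29) + r(8)) - 1*118) - 305 = (-170 - 113)/((1/(-29) + 3) - 1*118) - 305 = -283/((-1/29 + 3) - 118) - 305 = -283/(86/29 - 118) - 305 = -283/(-3336/29) - 305 = -283*(-29/3336) - 305 = 8207/3336 - 305 = -1009273/3336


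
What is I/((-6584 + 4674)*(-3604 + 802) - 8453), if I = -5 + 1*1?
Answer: -4/5343367 ≈ -7.4859e-7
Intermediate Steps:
I = -4 (I = -5 + 1 = -4)
I/((-6584 + 4674)*(-3604 + 802) - 8453) = -4/((-6584 + 4674)*(-3604 + 802) - 8453) = -4/(-1910*(-2802) - 8453) = -4/(5351820 - 8453) = -4/5343367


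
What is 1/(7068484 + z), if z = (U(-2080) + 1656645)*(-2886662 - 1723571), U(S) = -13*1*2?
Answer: -1/7637392513743 ≈ -1.3093e-13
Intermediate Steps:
U(S) = -26 (U(S) = -13*2 = -26)
z = -7637399582227 (z = (-26 + 1656645)*(-2886662 - 1723571) = 1656619*(-4610233) = -7637399582227)
1/(7068484 + z) = 1/(7068484 - 7637399582227) = 1/(-7637392513743) = -1/7637392513743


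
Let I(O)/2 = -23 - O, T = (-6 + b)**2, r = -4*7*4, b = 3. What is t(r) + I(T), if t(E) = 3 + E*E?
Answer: 12483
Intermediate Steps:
r = -112 (r = -28*4 = -112)
T = 9 (T = (-6 + 3)**2 = (-3)**2 = 9)
I(O) = -46 - 2*O (I(O) = 2*(-23 - O) = -46 - 2*O)
t(E) = 3 + E**2
t(r) + I(T) = (3 + (-112)**2) + (-46 - 2*9) = (3 + 12544) + (-46 - 18) = 12547 - 64 = 12483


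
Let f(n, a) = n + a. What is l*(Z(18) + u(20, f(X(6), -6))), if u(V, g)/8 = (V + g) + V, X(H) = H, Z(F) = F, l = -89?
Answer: -30082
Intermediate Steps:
f(n, a) = a + n
u(V, g) = 8*g + 16*V (u(V, g) = 8*((V + g) + V) = 8*(g + 2*V) = 8*g + 16*V)
l*(Z(18) + u(20, f(X(6), -6))) = -89*(18 + (8*(-6 + 6) + 16*20)) = -89*(18 + (8*0 + 320)) = -89*(18 + (0 + 320)) = -89*(18 + 320) = -89*338 = -30082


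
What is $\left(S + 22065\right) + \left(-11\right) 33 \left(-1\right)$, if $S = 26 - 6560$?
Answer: $15894$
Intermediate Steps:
$S = -6534$ ($S = 26 - 6560 = -6534$)
$\left(S + 22065\right) + \left(-11\right) 33 \left(-1\right) = \left(-6534 + 22065\right) + \left(-11\right) 33 \left(-1\right) = 15531 - -363 = 15531 + 363 = 15894$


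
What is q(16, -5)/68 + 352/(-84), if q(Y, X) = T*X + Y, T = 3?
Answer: -5963/1428 ≈ -4.1758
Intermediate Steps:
q(Y, X) = Y + 3*X (q(Y, X) = 3*X + Y = Y + 3*X)
q(16, -5)/68 + 352/(-84) = (16 + 3*(-5))/68 + 352/(-84) = (16 - 15)*(1/68) + 352*(-1/84) = 1*(1/68) - 88/21 = 1/68 - 88/21 = -5963/1428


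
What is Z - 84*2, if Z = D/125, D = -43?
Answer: -21043/125 ≈ -168.34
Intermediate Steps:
Z = -43/125 ≈ -0.34400
Z - 84*2 = -43/125 - 84*2 = -43/125 - 168 = -21043/125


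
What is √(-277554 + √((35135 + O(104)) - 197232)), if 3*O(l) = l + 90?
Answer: √(-2497986 + 3*I*√1458291)/3 ≈ 0.38203 + 526.83*I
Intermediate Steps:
O(l) = 30 + l/3 (O(l) = (l + 90)/3 = (90 + l)/3 = 30 + l/3)
√(-277554 + √((35135 + O(104)) - 197232)) = √(-277554 + √((35135 + (30 + (⅓)*104)) - 197232)) = √(-277554 + √((35135 + (30 + 104/3)) - 197232)) = √(-277554 + √((35135 + 194/3) - 197232)) = √(-277554 + √(105599/3 - 197232)) = √(-277554 + √(-486097/3)) = √(-277554 + I*√1458291/3)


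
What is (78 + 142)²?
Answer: 48400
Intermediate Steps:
(78 + 142)² = 220² = 48400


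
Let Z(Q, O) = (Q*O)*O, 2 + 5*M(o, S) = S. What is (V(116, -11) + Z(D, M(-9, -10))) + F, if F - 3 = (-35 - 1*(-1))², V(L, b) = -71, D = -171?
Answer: 2576/25 ≈ 103.04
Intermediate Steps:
M(o, S) = -⅖ + S/5
Z(Q, O) = Q*O² (Z(Q, O) = (O*Q)*O = Q*O²)
F = 1159 (F = 3 + (-35 - 1*(-1))² = 3 + (-35 + 1)² = 3 + (-34)² = 3 + 1156 = 1159)
(V(116, -11) + Z(D, M(-9, -10))) + F = (-71 - 171*(-⅖ + (⅕)*(-10))²) + 1159 = (-71 - 171*(-⅖ - 2)²) + 1159 = (-71 - 171*(-12/5)²) + 1159 = (-71 - 171*144/25) + 1159 = (-71 - 24624/25) + 1159 = -26399/25 + 1159 = 2576/25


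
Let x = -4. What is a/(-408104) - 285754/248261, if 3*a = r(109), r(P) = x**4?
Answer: -43739450758/37993615179 ≈ -1.1512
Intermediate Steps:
r(P) = 256 (r(P) = (-4)**4 = 256)
a = 256/3 (a = (1/3)*256 = 256/3 ≈ 85.333)
a/(-408104) - 285754/248261 = (256/3)/(-408104) - 285754/248261 = (256/3)*(-1/408104) - 285754*1/248261 = -32/153039 - 285754/248261 = -43739450758/37993615179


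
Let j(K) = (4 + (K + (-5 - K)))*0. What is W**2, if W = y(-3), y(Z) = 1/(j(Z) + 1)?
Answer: 1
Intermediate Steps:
j(K) = 0 (j(K) = (4 - 5)*0 = -1*0 = 0)
y(Z) = 1 (y(Z) = 1/(0 + 1) = 1/1 = 1)
W = 1
W**2 = 1**2 = 1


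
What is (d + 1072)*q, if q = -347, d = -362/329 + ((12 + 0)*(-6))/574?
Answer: -715993554/1927 ≈ -3.7156e+5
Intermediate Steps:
d = -2362/1927 (d = -362*1/329 + (12*(-6))*(1/574) = -362/329 - 72*1/574 = -362/329 - 36/287 = -2362/1927 ≈ -1.2257)
(d + 1072)*q = (-2362/1927 + 1072)*(-347) = (2063382/1927)*(-347) = -715993554/1927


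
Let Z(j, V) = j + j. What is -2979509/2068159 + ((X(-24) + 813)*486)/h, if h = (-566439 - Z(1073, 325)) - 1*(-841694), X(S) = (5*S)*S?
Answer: 2898196913401/564832836331 ≈ 5.1311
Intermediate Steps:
X(S) = 5*S²
Z(j, V) = 2*j
h = 273109 (h = (-566439 - 2*1073) - 1*(-841694) = (-566439 - 1*2146) + 841694 = (-566439 - 2146) + 841694 = -568585 + 841694 = 273109)
-2979509/2068159 + ((X(-24) + 813)*486)/h = -2979509/2068159 + ((5*(-24)² + 813)*486)/273109 = -2979509*1/2068159 + ((5*576 + 813)*486)*(1/273109) = -2979509/2068159 + ((2880 + 813)*486)*(1/273109) = -2979509/2068159 + (3693*486)*(1/273109) = -2979509/2068159 + 1794798*(1/273109) = -2979509/2068159 + 1794798/273109 = 2898196913401/564832836331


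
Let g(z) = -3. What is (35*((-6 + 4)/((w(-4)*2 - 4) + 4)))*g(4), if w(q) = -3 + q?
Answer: -15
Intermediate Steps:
(35*((-6 + 4)/((w(-4)*2 - 4) + 4)))*g(4) = (35*((-6 + 4)/(((-3 - 4)*2 - 4) + 4)))*(-3) = (35*(-2/((-7*2 - 4) + 4)))*(-3) = (35*(-2/((-14 - 4) + 4)))*(-3) = (35*(-2/(-18 + 4)))*(-3) = (35*(-2/(-14)))*(-3) = (35*(-2*(-1/14)))*(-3) = (35*(⅐))*(-3) = 5*(-3) = -15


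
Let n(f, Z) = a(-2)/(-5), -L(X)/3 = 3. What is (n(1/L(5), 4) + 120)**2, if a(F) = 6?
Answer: 352836/25 ≈ 14113.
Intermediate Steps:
L(X) = -9 (L(X) = -3*3 = -9)
n(f, Z) = -6/5 (n(f, Z) = 6/(-5) = 6*(-1/5) = -6/5)
(n(1/L(5), 4) + 120)**2 = (-6/5 + 120)**2 = (594/5)**2 = 352836/25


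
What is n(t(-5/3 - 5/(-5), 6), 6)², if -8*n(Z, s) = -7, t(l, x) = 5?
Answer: 49/64 ≈ 0.76563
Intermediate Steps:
n(Z, s) = 7/8 (n(Z, s) = -⅛*(-7) = 7/8)
n(t(-5/3 - 5/(-5), 6), 6)² = (7/8)² = 49/64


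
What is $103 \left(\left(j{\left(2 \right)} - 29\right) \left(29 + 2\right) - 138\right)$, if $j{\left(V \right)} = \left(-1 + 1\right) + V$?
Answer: $-100425$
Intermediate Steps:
$j{\left(V \right)} = V$ ($j{\left(V \right)} = 0 + V = V$)
$103 \left(\left(j{\left(2 \right)} - 29\right) \left(29 + 2\right) - 138\right) = 103 \left(\left(2 - 29\right) \left(29 + 2\right) - 138\right) = 103 \left(\left(-27\right) 31 - 138\right) = 103 \left(-837 - 138\right) = 103 \left(-975\right) = -100425$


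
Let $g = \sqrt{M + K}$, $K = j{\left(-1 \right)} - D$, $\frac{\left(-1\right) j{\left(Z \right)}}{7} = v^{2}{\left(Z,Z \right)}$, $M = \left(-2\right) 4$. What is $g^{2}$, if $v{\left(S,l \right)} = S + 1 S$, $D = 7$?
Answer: $-43$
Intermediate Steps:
$v{\left(S,l \right)} = 2 S$ ($v{\left(S,l \right)} = S + S = 2 S$)
$M = -8$
$j{\left(Z \right)} = - 28 Z^{2}$ ($j{\left(Z \right)} = - 7 \left(2 Z\right)^{2} = - 7 \cdot 4 Z^{2} = - 28 Z^{2}$)
$K = -35$ ($K = - 28 \left(-1\right)^{2} - 7 = \left(-28\right) 1 - 7 = -28 - 7 = -35$)
$g = i \sqrt{43}$ ($g = \sqrt{-8 - 35} = \sqrt{-43} = i \sqrt{43} \approx 6.5574 i$)
$g^{2} = \left(i \sqrt{43}\right)^{2} = -43$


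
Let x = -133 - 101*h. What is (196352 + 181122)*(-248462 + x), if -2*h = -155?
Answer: -96792826765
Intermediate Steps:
h = 155/2 (h = -1/2*(-155) = 155/2 ≈ 77.500)
x = -15921/2 (x = -133 - 101*155/2 = -133 - 15655/2 = -15921/2 ≈ -7960.5)
(196352 + 181122)*(-248462 + x) = (196352 + 181122)*(-248462 - 15921/2) = 377474*(-512845/2) = -96792826765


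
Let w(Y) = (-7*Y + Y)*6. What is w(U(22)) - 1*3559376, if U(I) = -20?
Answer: -3558656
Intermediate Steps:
w(Y) = -36*Y (w(Y) = -6*Y*6 = -36*Y)
w(U(22)) - 1*3559376 = -36*(-20) - 1*3559376 = 720 - 3559376 = -3558656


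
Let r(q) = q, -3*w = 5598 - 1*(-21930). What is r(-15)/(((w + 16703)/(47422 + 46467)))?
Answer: -469445/2509 ≈ -187.10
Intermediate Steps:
w = -9176 (w = -(5598 - 1*(-21930))/3 = -(5598 + 21930)/3 = -⅓*27528 = -9176)
r(-15)/(((w + 16703)/(47422 + 46467))) = -15*(47422 + 46467)/(-9176 + 16703) = -15/(7527/93889) = -15/(7527*(1/93889)) = -15/7527/93889 = -15*93889/7527 = -469445/2509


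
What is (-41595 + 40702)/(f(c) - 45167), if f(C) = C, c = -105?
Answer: 893/45272 ≈ 0.019725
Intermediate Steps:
(-41595 + 40702)/(f(c) - 45167) = (-41595 + 40702)/(-105 - 45167) = -893/(-45272) = -893*(-1/45272) = 893/45272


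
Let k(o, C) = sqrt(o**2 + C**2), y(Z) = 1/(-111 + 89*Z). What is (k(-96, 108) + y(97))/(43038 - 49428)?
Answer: -1/54455580 - 2*sqrt(145)/1065 ≈ -0.022613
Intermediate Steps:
k(o, C) = sqrt(C**2 + o**2)
(k(-96, 108) + y(97))/(43038 - 49428) = (sqrt(108**2 + (-96)**2) + 1/(-111 + 89*97))/(43038 - 49428) = (sqrt(11664 + 9216) + 1/(-111 + 8633))/(-6390) = (sqrt(20880) + 1/8522)*(-1/6390) = (12*sqrt(145) + 1/8522)*(-1/6390) = (1/8522 + 12*sqrt(145))*(-1/6390) = -1/54455580 - 2*sqrt(145)/1065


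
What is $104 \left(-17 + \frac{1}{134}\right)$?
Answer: $- \frac{118404}{67} \approx -1767.2$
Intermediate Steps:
$104 \left(-17 + \frac{1}{134}\right) = 104 \left(- \frac{2277}{134}\right) = - \frac{118404}{67}$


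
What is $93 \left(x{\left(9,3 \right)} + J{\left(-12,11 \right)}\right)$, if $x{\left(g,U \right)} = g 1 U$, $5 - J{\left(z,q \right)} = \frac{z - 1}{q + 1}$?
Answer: $\frac{12307}{4} \approx 3076.8$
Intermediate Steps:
$J{\left(z,q \right)} = 5 - \frac{-1 + z}{1 + q}$ ($J{\left(z,q \right)} = 5 - \frac{z - 1}{q + 1} = 5 - \frac{-1 + z}{1 + q}$)
$x{\left(g,U \right)} = U g$ ($x{\left(g,U \right)} = g U = U g$)
$93 \left(x{\left(9,3 \right)} + J{\left(-12,11 \right)}\right) = 93 \left(3 \cdot 9 + \frac{6 - -12 + 5 \cdot 11}{1 + 11}\right) = 93 \left(27 + \frac{6 + 12 + 55}{12}\right) = 93 \left(27 + \frac{1}{12} \cdot 73\right) = 93 \left(27 + \frac{73}{12}\right) = 93 \cdot \frac{397}{12} = \frac{12307}{4}$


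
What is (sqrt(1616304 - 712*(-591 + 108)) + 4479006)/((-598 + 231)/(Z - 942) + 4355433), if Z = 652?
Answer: 1298911740/1263075937 + 287100*sqrt(2)/1263075937 ≈ 1.0287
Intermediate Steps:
(sqrt(1616304 - 712*(-591 + 108)) + 4479006)/((-598 + 231)/(Z - 942) + 4355433) = (sqrt(1616304 - 712*(-591 + 108)) + 4479006)/((-598 + 231)/(652 - 942) + 4355433) = (sqrt(1616304 - 712*(-483)) + 4479006)/(-367/(-290) + 4355433) = (sqrt(1616304 + 343896) + 4479006)/(-367*(-1/290) + 4355433) = (sqrt(1960200) + 4479006)/(367/290 + 4355433) = (990*sqrt(2) + 4479006)/(1263075937/290) = (4479006 + 990*sqrt(2))*(290/1263075937) = 1298911740/1263075937 + 287100*sqrt(2)/1263075937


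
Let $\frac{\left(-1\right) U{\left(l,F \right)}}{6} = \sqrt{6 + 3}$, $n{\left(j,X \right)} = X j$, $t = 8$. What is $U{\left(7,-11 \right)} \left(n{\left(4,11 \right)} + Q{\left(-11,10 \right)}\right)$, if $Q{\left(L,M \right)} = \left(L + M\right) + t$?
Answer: $-918$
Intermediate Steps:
$U{\left(l,F \right)} = -18$ ($U{\left(l,F \right)} = - 6 \sqrt{6 + 3} = - 6 \sqrt{9} = \left(-6\right) 3 = -18$)
$Q{\left(L,M \right)} = 8 + L + M$ ($Q{\left(L,M \right)} = \left(L + M\right) + 8 = 8 + L + M$)
$U{\left(7,-11 \right)} \left(n{\left(4,11 \right)} + Q{\left(-11,10 \right)}\right) = - 18 \left(11 \cdot 4 + \left(8 - 11 + 10\right)\right) = - 18 \left(44 + 7\right) = \left(-18\right) 51 = -918$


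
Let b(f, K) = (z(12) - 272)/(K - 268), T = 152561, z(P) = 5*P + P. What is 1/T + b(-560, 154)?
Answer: 15256157/8695977 ≈ 1.7544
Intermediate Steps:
z(P) = 6*P
b(f, K) = -200/(-268 + K) (b(f, K) = (6*12 - 272)/(K - 268) = (72 - 272)/(-268 + K) = -200/(-268 + K))
1/T + b(-560, 154) = 1/152561 - 200/(-268 + 154) = 1/152561 - 200/(-114) = 1/152561 - 200*(-1/114) = 1/152561 + 100/57 = 15256157/8695977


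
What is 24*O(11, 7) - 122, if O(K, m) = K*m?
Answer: 1726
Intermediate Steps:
24*O(11, 7) - 122 = 24*(11*7) - 122 = 24*77 - 122 = 1848 - 122 = 1726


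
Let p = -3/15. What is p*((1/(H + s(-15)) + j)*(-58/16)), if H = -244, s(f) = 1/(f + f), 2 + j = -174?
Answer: -18683627/146420 ≈ -127.60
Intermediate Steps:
j = -176 (j = -2 - 174 = -176)
s(f) = 1/(2*f)
p = -⅕ (p = -3*1/15 = -⅕ ≈ -0.20000)
p*((1/(H + s(-15)) + j)*(-58/16)) = -(1/(-244 + (½)/(-15)) - 176)*(-58/16)/5 = -(1/(-244 + (½)*(-1/15)) - 176)*(-58*1/16)/5 = -(1/(-244 - 1/30) - 176)*(-29)/(5*8) = -(1/(-7321/30) - 176)*(-29)/(5*8) = -(-30/7321 - 176)*(-29)/(5*8) = -(-1288526)*(-29)/(36605*8) = -⅕*18683627/29284 = -18683627/146420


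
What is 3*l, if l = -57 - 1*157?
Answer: -642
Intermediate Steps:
l = -214 (l = -57 - 157 = -214)
3*l = 3*(-214) = -642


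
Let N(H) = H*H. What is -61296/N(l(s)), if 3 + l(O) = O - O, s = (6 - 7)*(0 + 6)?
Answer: -20432/3 ≈ -6810.7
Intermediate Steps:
s = -6 (s = -1*6 = -6)
l(O) = -3 (l(O) = -3 + (O - O) = -3 + 0 = -3)
N(H) = H²
-61296/N(l(s)) = -61296/((-3)²) = -61296/9 = -61296*⅑ = -20432/3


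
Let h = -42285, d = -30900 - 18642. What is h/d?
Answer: 14095/16514 ≈ 0.85352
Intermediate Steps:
d = -49542
h/d = -42285/(-49542) = -42285*(-1/49542) = 14095/16514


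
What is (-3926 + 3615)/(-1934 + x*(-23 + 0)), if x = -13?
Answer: 311/1635 ≈ 0.19021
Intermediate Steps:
(-3926 + 3615)/(-1934 + x*(-23 + 0)) = (-3926 + 3615)/(-1934 - 13*(-23 + 0)) = -311/(-1934 - 13*(-23)) = -311/(-1934 + 299) = -311/(-1635) = -311*(-1/1635) = 311/1635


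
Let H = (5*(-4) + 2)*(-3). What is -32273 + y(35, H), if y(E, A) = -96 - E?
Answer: -32404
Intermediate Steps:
H = 54 (H = (-20 + 2)*(-3) = -18*(-3) = 54)
-32273 + y(35, H) = -32273 + (-96 - 1*35) = -32273 + (-96 - 35) = -32273 - 131 = -32404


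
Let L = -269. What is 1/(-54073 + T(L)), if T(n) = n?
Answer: -1/54342 ≈ -1.8402e-5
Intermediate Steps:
1/(-54073 + T(L)) = 1/(-54073 - 269) = 1/(-54342) = -1/54342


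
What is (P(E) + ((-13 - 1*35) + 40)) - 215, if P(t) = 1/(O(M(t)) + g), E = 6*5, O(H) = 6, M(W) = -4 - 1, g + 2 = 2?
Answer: -1337/6 ≈ -222.83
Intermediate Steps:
g = 0 (g = -2 + 2 = 0)
M(W) = -5
E = 30
P(t) = ⅙ (P(t) = 1/(6 + 0) = 1/6 = ⅙)
(P(E) + ((-13 - 1*35) + 40)) - 215 = (⅙ + ((-13 - 1*35) + 40)) - 215 = (⅙ + ((-13 - 35) + 40)) - 215 = (⅙ + (-48 + 40)) - 215 = (⅙ - 8) - 215 = -47/6 - 215 = -1337/6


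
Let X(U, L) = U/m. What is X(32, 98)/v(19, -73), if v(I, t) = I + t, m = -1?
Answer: 16/27 ≈ 0.59259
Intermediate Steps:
X(U, L) = -U (X(U, L) = U/(-1) = U*(-1) = -U)
X(32, 98)/v(19, -73) = (-1*32)/(19 - 73) = -32/(-54) = -32*(-1/54) = 16/27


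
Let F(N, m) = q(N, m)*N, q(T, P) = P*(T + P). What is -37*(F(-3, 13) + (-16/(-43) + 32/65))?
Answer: 40242458/2795 ≈ 14398.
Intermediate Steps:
q(T, P) = P*(P + T)
F(N, m) = N*m*(N + m) (F(N, m) = (m*(m + N))*N = (m*(N + m))*N = N*m*(N + m))
-37*(F(-3, 13) + (-16/(-43) + 32/65)) = -37*(-3*13*(-3 + 13) + (-16/(-43) + 32/65)) = -37*(-3*13*10 + (-16*(-1/43) + 32*(1/65))) = -37*(-390 + (16/43 + 32/65)) = -37*(-390 + 2416/2795) = -37*(-1087634/2795) = 40242458/2795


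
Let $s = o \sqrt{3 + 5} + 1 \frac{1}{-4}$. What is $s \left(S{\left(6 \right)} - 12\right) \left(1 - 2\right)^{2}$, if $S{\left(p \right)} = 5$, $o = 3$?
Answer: $\frac{7}{4} - 42 \sqrt{2} \approx -57.647$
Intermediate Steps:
$s = - \frac{1}{4} + 6 \sqrt{2}$ ($s = 3 \sqrt{3 + 5} + 1 \frac{1}{-4} = 3 \sqrt{8} + 1 \left(- \frac{1}{4}\right) = 3 \cdot 2 \sqrt{2} - \frac{1}{4} = 6 \sqrt{2} - \frac{1}{4} = - \frac{1}{4} + 6 \sqrt{2} \approx 8.2353$)
$s \left(S{\left(6 \right)} - 12\right) \left(1 - 2\right)^{2} = \left(- \frac{1}{4} + 6 \sqrt{2}\right) \left(5 - 12\right) \left(1 - 2\right)^{2} = \left(- \frac{1}{4} + 6 \sqrt{2}\right) \left(-7\right) \left(-1\right)^{2} = \left(\frac{7}{4} - 42 \sqrt{2}\right) 1 = \frac{7}{4} - 42 \sqrt{2}$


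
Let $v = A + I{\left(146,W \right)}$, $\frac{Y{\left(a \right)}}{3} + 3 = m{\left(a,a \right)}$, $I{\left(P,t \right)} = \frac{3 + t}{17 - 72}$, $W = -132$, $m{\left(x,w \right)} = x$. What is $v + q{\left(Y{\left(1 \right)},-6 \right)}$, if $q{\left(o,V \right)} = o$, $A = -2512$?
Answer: $- \frac{138361}{55} \approx -2515.7$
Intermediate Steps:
$I{\left(P,t \right)} = - \frac{3}{55} - \frac{t}{55}$ ($I{\left(P,t \right)} = \frac{3 + t}{-55} = \left(3 + t\right) \left(- \frac{1}{55}\right) = - \frac{3}{55} - \frac{t}{55}$)
$Y{\left(a \right)} = -9 + 3 a$
$v = - \frac{138031}{55}$ ($v = -2512 - - \frac{129}{55} = -2512 + \left(- \frac{3}{55} + \frac{12}{5}\right) = -2512 + \frac{129}{55} = - \frac{138031}{55} \approx -2509.7$)
$v + q{\left(Y{\left(1 \right)},-6 \right)} = - \frac{138031}{55} + \left(-9 + 3 \cdot 1\right) = - \frac{138031}{55} + \left(-9 + 3\right) = - \frac{138031}{55} - 6 = - \frac{138361}{55}$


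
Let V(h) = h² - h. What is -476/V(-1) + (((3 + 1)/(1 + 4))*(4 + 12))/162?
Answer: -96358/405 ≈ -237.92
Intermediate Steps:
-476/V(-1) + (((3 + 1)/(1 + 4))*(4 + 12))/162 = -476*(-1/(-1 - 1)) + (((3 + 1)/(1 + 4))*(4 + 12))/162 = -476/((-1*(-2))) + ((4/5)*16)*(1/162) = -476/2 + ((4*(⅕))*16)*(1/162) = -476*½ + ((⅘)*16)*(1/162) = -238 + (64/5)*(1/162) = -238 + 32/405 = -96358/405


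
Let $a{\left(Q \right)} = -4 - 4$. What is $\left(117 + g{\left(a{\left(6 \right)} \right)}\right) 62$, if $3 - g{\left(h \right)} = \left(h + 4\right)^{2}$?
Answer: $6448$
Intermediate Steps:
$a{\left(Q \right)} = -8$ ($a{\left(Q \right)} = -4 - 4 = -8$)
$g{\left(h \right)} = 3 - \left(4 + h\right)^{2}$ ($g{\left(h \right)} = 3 - \left(h + 4\right)^{2} = 3 - \left(4 + h\right)^{2}$)
$\left(117 + g{\left(a{\left(6 \right)} \right)}\right) 62 = \left(117 + \left(3 - \left(4 - 8\right)^{2}\right)\right) 62 = \left(117 + \left(3 - \left(-4\right)^{2}\right)\right) 62 = \left(117 + \left(3 - 16\right)\right) 62 = \left(117 - 13\right) 62 = 104 \cdot 62 = 6448$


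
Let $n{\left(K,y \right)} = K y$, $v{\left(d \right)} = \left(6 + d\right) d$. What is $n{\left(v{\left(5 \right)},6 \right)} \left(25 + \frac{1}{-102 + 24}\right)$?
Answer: $\frac{107195}{13} \approx 8245.8$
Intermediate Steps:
$v{\left(d \right)} = d \left(6 + d\right)$
$n{\left(v{\left(5 \right)},6 \right)} \left(25 + \frac{1}{-102 + 24}\right) = 5 \left(6 + 5\right) 6 \left(25 + \frac{1}{-102 + 24}\right) = 5 \cdot 11 \cdot 6 \left(25 + \frac{1}{-78}\right) = 55 \cdot 6 \left(25 - \frac{1}{78}\right) = 330 \cdot \frac{1949}{78} = \frac{107195}{13}$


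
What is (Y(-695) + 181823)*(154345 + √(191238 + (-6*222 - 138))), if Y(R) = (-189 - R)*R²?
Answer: 37751625245185 + 489184946*√47442 ≈ 3.7858e+13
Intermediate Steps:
Y(R) = R²*(-189 - R)
(Y(-695) + 181823)*(154345 + √(191238 + (-6*222 - 138))) = ((-695)²*(-189 - 1*(-695)) + 181823)*(154345 + √(191238 + (-6*222 - 138))) = (483025*(-189 + 695) + 181823)*(154345 + √(191238 + (-1332 - 138))) = (483025*506 + 181823)*(154345 + √(191238 - 1470)) = (244410650 + 181823)*(154345 + √189768) = 244592473*(154345 + 2*√47442) = 37751625245185 + 489184946*√47442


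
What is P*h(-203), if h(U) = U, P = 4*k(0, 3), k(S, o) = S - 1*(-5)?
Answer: -4060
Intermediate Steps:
k(S, o) = 5 + S (k(S, o) = S + 5 = 5 + S)
P = 20 (P = 4*(5 + 0) = 4*5 = 20)
P*h(-203) = 20*(-203) = -4060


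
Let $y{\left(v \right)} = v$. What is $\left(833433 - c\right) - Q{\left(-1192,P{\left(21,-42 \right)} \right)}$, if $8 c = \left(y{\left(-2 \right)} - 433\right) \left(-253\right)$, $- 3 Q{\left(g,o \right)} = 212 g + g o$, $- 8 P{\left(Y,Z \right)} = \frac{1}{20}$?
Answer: $\frac{88253273}{120} \approx 7.3544 \cdot 10^{5}$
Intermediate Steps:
$P{\left(Y,Z \right)} = - \frac{1}{160}$ ($P{\left(Y,Z \right)} = - \frac{1}{8 \cdot 20} = \left(- \frac{1}{8}\right) \frac{1}{20} = - \frac{1}{160}$)
$Q{\left(g,o \right)} = - \frac{212 g}{3} - \frac{g o}{3}$ ($Q{\left(g,o \right)} = - \frac{212 g + g o}{3} = - \frac{212 g}{3} - \frac{g o}{3}$)
$c = \frac{110055}{8}$ ($c = \frac{\left(-2 - 433\right) \left(-253\right)}{8} = \frac{\left(-435\right) \left(-253\right)}{8} = \frac{1}{8} \cdot 110055 = \frac{110055}{8} \approx 13757.0$)
$\left(833433 - c\right) - Q{\left(-1192,P{\left(21,-42 \right)} \right)} = \left(833433 - \frac{110055}{8}\right) - \left(- \frac{1}{3}\right) \left(-1192\right) \left(212 - \frac{1}{160}\right) = \left(833433 - \frac{110055}{8}\right) - \left(- \frac{1}{3}\right) \left(-1192\right) \frac{33919}{160} = \frac{6557409}{8} - \frac{5053931}{60} = \frac{88253273}{120}$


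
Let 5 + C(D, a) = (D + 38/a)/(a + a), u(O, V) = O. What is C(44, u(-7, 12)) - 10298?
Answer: -504982/49 ≈ -10306.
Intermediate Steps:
C(D, a) = -5 + (D + 38/a)/(2*a) (C(D, a) = -5 + (D + 38/a)/(a + a) = -5 + (D + 38/a)/((2*a)) = -5 + (D + 38/a)*(1/(2*a)) = -5 + (D + 38/a)/(2*a))
C(44, u(-7, 12)) - 10298 = (-5 + 19/(-7)² + (½)*44/(-7)) - 10298 = (-5 + 19*(1/49) + (½)*44*(-⅐)) - 10298 = (-5 + 19/49 - 22/7) - 10298 = -380/49 - 10298 = -504982/49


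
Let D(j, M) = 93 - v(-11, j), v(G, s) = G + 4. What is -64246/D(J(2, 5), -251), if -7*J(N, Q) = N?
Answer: -32123/50 ≈ -642.46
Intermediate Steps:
v(G, s) = 4 + G
J(N, Q) = -N/7
D(j, M) = 100 (D(j, M) = 93 - (4 - 11) = 93 - 1*(-7) = 93 + 7 = 100)
-64246/D(J(2, 5), -251) = -64246/100 = -64246*1/100 = -32123/50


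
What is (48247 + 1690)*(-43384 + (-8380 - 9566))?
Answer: -3062636210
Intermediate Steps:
(48247 + 1690)*(-43384 + (-8380 - 9566)) = 49937*(-43384 - 17946) = 49937*(-61330) = -3062636210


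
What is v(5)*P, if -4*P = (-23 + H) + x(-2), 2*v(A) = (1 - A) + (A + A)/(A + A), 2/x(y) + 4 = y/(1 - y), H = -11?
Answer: -723/56 ≈ -12.911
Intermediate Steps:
x(y) = 2/(-4 + y/(1 - y))
v(A) = 1 - A/2 (v(A) = ((1 - A) + (A + A)/(A + A))/2 = ((1 - A) + (2*A)/((2*A)))/2 = ((1 - A) + (2*A)*(1/(2*A)))/2 = ((1 - A) + 1)/2 = (2 - A)/2 = 1 - A/2)
P = 241/28 (P = -((-23 - 11) + 2*(1 - 1*(-2))/(-4 + 5*(-2)))/4 = -(-34 + 2*(1 + 2)/(-4 - 10))/4 = -(-34 + 2*3/(-14))/4 = -(-34 + 2*(-1/14)*3)/4 = -(-34 - 3/7)/4 = -¼*(-241/7) = 241/28 ≈ 8.6071)
v(5)*P = (1 - ½*5)*(241/28) = (1 - 5/2)*(241/28) = -3/2*241/28 = -723/56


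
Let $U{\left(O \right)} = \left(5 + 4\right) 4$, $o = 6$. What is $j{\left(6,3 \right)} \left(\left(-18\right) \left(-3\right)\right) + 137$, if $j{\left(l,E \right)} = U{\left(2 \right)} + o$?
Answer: $2405$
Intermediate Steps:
$U{\left(O \right)} = 36$ ($U{\left(O \right)} = 9 \cdot 4 = 36$)
$j{\left(l,E \right)} = 42$ ($j{\left(l,E \right)} = 36 + 6 = 42$)
$j{\left(6,3 \right)} \left(\left(-18\right) \left(-3\right)\right) + 137 = 42 \left(\left(-18\right) \left(-3\right)\right) + 137 = 42 \cdot 54 + 137 = 2268 + 137 = 2405$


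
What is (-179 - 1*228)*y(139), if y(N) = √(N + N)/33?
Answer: -37*√278/3 ≈ -205.64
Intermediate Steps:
y(N) = √2*√N/33 (y(N) = √(2*N)*(1/33) = (√2*√N)*(1/33) = √2*√N/33)
(-179 - 1*228)*y(139) = (-179 - 1*228)*(√2*√139/33) = (-179 - 228)*(√278/33) = -37*√278/3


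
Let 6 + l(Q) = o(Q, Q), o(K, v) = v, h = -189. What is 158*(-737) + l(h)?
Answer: -116641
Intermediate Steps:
l(Q) = -6 + Q
158*(-737) + l(h) = 158*(-737) + (-6 - 189) = -116446 - 195 = -116641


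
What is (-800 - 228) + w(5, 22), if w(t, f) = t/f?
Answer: -22611/22 ≈ -1027.8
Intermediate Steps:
(-800 - 228) + w(5, 22) = (-800 - 228) + 5/22 = -1028 + 5*(1/22) = -1028 + 5/22 = -22611/22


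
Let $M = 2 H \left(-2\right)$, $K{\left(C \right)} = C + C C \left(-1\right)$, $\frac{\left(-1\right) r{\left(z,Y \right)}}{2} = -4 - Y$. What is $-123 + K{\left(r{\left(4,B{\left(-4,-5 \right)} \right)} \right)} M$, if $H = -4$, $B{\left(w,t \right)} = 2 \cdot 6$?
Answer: $-15995$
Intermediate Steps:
$B{\left(w,t \right)} = 12$
$r{\left(z,Y \right)} = 8 + 2 Y$ ($r{\left(z,Y \right)} = - 2 \left(-4 - Y\right) = 8 + 2 Y$)
$K{\left(C \right)} = C - C^{2}$ ($K{\left(C \right)} = C + C^{2} \left(-1\right) = C - C^{2}$)
$M = 16$ ($M = 2 \left(-4\right) \left(-2\right) = \left(-8\right) \left(-2\right) = 16$)
$-123 + K{\left(r{\left(4,B{\left(-4,-5 \right)} \right)} \right)} M = -123 + \left(8 + 2 \cdot 12\right) \left(1 - \left(8 + 2 \cdot 12\right)\right) 16 = -123 + \left(8 + 24\right) \left(1 - \left(8 + 24\right)\right) 16 = -123 + 32 \left(1 - 32\right) 16 = -123 + 32 \left(-31\right) 16 = -123 - 15872 = -15995$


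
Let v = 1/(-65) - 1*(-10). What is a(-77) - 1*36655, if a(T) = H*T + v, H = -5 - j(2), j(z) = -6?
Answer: -2386931/65 ≈ -36722.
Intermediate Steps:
v = 649/65 (v = -1/65 + 10 = 649/65 ≈ 9.9846)
H = 1 (H = -5 - 1*(-6) = -5 + 6 = 1)
a(T) = 649/65 + T (a(T) = 1*T + 649/65 = T + 649/65 = 649/65 + T)
a(-77) - 1*36655 = (649/65 - 77) - 1*36655 = -4356/65 - 36655 = -2386931/65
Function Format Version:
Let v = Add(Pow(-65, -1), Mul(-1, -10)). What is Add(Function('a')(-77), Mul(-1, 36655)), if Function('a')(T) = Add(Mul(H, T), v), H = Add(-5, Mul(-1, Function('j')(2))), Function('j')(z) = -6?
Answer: Rational(-2386931, 65) ≈ -36722.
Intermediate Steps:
v = Rational(649, 65) (v = Add(Rational(-1, 65), 10) = Rational(649, 65) ≈ 9.9846)
H = 1 (H = Add(-5, Mul(-1, -6)) = Add(-5, 6) = 1)
Function('a')(T) = Add(Rational(649, 65), T) (Function('a')(T) = Add(Mul(1, T), Rational(649, 65)) = Add(T, Rational(649, 65)) = Add(Rational(649, 65), T))
Add(Function('a')(-77), Mul(-1, 36655)) = Add(Add(Rational(649, 65), -77), Mul(-1, 36655)) = Add(Rational(-4356, 65), -36655) = Rational(-2386931, 65)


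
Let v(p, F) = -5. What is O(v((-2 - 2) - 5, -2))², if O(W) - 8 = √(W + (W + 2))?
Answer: 56 + 32*I*√2 ≈ 56.0 + 45.255*I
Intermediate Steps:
O(W) = 8 + √(2 + 2*W) (O(W) = 8 + √(W + (W + 2)) = 8 + √(W + (2 + W)) = 8 + √(2 + 2*W))
O(v((-2 - 2) - 5, -2))² = (8 + √(2 + 2*(-5)))² = (8 + √(2 - 10))² = (8 + √(-8))² = (8 + 2*I*√2)²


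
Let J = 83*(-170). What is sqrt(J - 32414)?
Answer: 2*I*sqrt(11631) ≈ 215.69*I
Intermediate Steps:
J = -14110
sqrt(J - 32414) = sqrt(-14110 - 32414) = sqrt(-46524) = 2*I*sqrt(11631)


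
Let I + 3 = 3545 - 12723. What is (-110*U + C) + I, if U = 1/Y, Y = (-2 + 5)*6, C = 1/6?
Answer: -165365/18 ≈ -9186.9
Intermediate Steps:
C = ⅙ ≈ 0.16667
Y = 18 (Y = 3*6 = 18)
I = -9181 (I = -3 + (3545 - 12723) = -3 - 9178 = -9181)
U = 1/18 ≈ 0.055556
(-110*U + C) + I = (-110*1/18 + ⅙) - 9181 = (-55/9 + ⅙) - 9181 = -107/18 - 9181 = -165365/18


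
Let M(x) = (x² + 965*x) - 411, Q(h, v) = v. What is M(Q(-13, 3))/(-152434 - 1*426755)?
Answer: -831/193063 ≈ -0.0043043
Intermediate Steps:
M(x) = -411 + x² + 965*x
M(Q(-13, 3))/(-152434 - 1*426755) = (-411 + 3² + 965*3)/(-152434 - 1*426755) = (-411 + 9 + 2895)/(-152434 - 426755) = 2493/(-579189) = 2493*(-1/579189) = -831/193063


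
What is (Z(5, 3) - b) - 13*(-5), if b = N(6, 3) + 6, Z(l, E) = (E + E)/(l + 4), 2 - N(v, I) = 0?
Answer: 173/3 ≈ 57.667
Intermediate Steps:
N(v, I) = 2 (N(v, I) = 2 - 1*0 = 2 + 0 = 2)
Z(l, E) = 2*E/(4 + l) (Z(l, E) = (2*E)/(4 + l) = 2*E/(4 + l))
b = 8 (b = 2 + 6 = 8)
(Z(5, 3) - b) - 13*(-5) = (2*3/(4 + 5) - 1*8) - 13*(-5) = (2*3/9 - 8) + 65 = (2*3*(⅑) - 8) + 65 = (⅔ - 8) + 65 = -22/3 + 65 = 173/3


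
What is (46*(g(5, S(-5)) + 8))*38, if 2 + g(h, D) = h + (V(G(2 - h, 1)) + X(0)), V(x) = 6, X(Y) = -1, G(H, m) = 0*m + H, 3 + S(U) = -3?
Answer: 27968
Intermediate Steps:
S(U) = -6 (S(U) = -3 - 3 = -6)
G(H, m) = H (G(H, m) = 0 + H = H)
g(h, D) = 3 + h (g(h, D) = -2 + (h + (6 - 1)) = -2 + (h + 5) = -2 + (5 + h) = 3 + h)
(46*(g(5, S(-5)) + 8))*38 = (46*((3 + 5) + 8))*38 = (46*(8 + 8))*38 = (46*16)*38 = 736*38 = 27968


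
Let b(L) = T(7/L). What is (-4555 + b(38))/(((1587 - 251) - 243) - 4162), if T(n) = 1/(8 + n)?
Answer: 472189/318153 ≈ 1.4842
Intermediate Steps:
b(L) = 1/(8 + 7/L)
(-4555 + b(38))/(((1587 - 251) - 243) - 4162) = (-4555 + 38/(7 + 8*38))/(((1587 - 251) - 243) - 4162) = (-4555 + 38/(7 + 304))/((1336 - 243) - 4162) = (-4555 + 38/311)/(1093 - 4162) = (-4555 + 38*(1/311))/(-3069) = (-4555 + 38/311)*(-1/3069) = -1416567/311*(-1/3069) = 472189/318153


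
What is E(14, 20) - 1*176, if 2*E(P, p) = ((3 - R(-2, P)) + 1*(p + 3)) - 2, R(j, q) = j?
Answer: -163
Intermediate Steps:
E(P, p) = 3 + p/2 (E(P, p) = (((3 - 1*(-2)) + 1*(p + 3)) - 2)/2 = (((3 + 2) + 1*(3 + p)) - 2)/2 = ((5 + (3 + p)) - 2)/2 = ((8 + p) - 2)/2 = (6 + p)/2 = 3 + p/2)
E(14, 20) - 1*176 = (3 + (½)*20) - 1*176 = (3 + 10) - 176 = 13 - 176 = -163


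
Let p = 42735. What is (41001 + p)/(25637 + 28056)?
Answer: 83736/53693 ≈ 1.5595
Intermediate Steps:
(41001 + p)/(25637 + 28056) = (41001 + 42735)/(25637 + 28056) = 83736/53693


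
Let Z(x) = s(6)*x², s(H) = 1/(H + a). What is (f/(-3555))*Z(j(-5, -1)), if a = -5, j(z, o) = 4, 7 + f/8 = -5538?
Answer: 141952/711 ≈ 199.65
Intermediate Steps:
f = -44360 (f = -56 + 8*(-5538) = -56 - 44304 = -44360)
s(H) = 1/(-5 + H) (s(H) = 1/(H - 5) = 1/(-5 + H))
Z(x) = x² (Z(x) = x²/(-5 + 6) = x²/1 = 1*x² = x²)
(f/(-3555))*Z(j(-5, -1)) = -44360/(-3555)*4² = -44360*(-1/3555)*16 = (8872/711)*16 = 141952/711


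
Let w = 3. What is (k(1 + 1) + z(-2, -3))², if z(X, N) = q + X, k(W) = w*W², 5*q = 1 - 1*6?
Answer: 81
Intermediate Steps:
q = -1 (q = (1 - 1*6)/5 = (1 - 6)/5 = (⅕)*(-5) = -1)
k(W) = 3*W²
z(X, N) = -1 + X
(k(1 + 1) + z(-2, -3))² = (3*(1 + 1)² + (-1 - 2))² = (3*2² - 3)² = (3*4 - 3)² = (12 - 3)² = 9² = 81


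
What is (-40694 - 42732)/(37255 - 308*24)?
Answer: -83426/29863 ≈ -2.7936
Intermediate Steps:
(-40694 - 42732)/(37255 - 308*24) = -83426/(37255 - 7392) = -83426/29863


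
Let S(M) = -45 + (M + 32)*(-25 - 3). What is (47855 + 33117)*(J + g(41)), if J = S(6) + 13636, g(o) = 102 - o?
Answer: 1019275536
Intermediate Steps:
S(M) = -941 - 28*M (S(M) = -45 + (32 + M)*(-28) = -45 + (-896 - 28*M) = -941 - 28*M)
J = 12527 (J = (-941 - 28*6) + 13636 = (-941 - 168) + 13636 = -1109 + 13636 = 12527)
(47855 + 33117)*(J + g(41)) = (47855 + 33117)*(12527 + (102 - 1*41)) = 80972*(12527 + (102 - 41)) = 80972*(12527 + 61) = 80972*12588 = 1019275536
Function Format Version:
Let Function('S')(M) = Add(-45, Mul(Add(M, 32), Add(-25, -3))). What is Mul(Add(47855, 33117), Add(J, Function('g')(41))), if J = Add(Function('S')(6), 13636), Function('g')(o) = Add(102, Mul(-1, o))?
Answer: 1019275536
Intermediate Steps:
Function('S')(M) = Add(-941, Mul(-28, M)) (Function('S')(M) = Add(-45, Mul(Add(32, M), -28)) = Add(-45, Add(-896, Mul(-28, M))) = Add(-941, Mul(-28, M)))
J = 12527 (J = Add(Add(-941, Mul(-28, 6)), 13636) = Add(Add(-941, -168), 13636) = Add(-1109, 13636) = 12527)
Mul(Add(47855, 33117), Add(J, Function('g')(41))) = Mul(Add(47855, 33117), Add(12527, Add(102, Mul(-1, 41)))) = Mul(80972, Add(12527, Add(102, -41))) = Mul(80972, Add(12527, 61)) = Mul(80972, 12588) = 1019275536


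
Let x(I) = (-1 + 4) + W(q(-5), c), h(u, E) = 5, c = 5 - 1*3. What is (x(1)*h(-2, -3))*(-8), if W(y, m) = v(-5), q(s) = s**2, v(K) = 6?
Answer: -360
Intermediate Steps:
c = 2 (c = 5 - 3 = 2)
W(y, m) = 6
x(I) = 9 (x(I) = (-1 + 4) + 6 = 3 + 6 = 9)
(x(1)*h(-2, -3))*(-8) = (9*5)*(-8) = 45*(-8) = -360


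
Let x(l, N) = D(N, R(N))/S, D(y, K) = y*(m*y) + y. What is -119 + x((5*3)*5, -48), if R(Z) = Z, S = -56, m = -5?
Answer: 613/7 ≈ 87.571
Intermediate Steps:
D(y, K) = y - 5*y² (D(y, K) = y*(-5*y) + y = -5*y² + y = y - 5*y²)
x(l, N) = -N*(1 - 5*N)/56 (x(l, N) = (N*(1 - 5*N))/(-56) = (N*(1 - 5*N))*(-1/56) = -N*(1 - 5*N)/56)
-119 + x((5*3)*5, -48) = -119 + (1/56)*(-48)*(-1 + 5*(-48)) = -119 + (1/56)*(-48)*(-1 - 240) = -119 + (1/56)*(-48)*(-241) = -119 + 1446/7 = 613/7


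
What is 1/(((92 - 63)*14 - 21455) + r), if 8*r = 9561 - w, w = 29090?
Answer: -8/187921 ≈ -4.2571e-5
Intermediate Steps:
r = -19529/8 (r = (9561 - 1*29090)/8 = (9561 - 29090)/8 = (⅛)*(-19529) = -19529/8 ≈ -2441.1)
1/(((92 - 63)*14 - 21455) + r) = 1/(((92 - 63)*14 - 21455) - 19529/8) = 1/((29*14 - 21455) - 19529/8) = 1/((406 - 21455) - 19529/8) = 1/(-21049 - 19529/8) = 1/(-187921/8) = -8/187921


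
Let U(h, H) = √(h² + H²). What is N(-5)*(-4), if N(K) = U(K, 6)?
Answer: -4*√61 ≈ -31.241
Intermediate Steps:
U(h, H) = √(H² + h²)
N(K) = √(36 + K²) (N(K) = √(6² + K²) = √(36 + K²))
N(-5)*(-4) = √(36 + (-5)²)*(-4) = √(36 + 25)*(-4) = √61*(-4) = -4*√61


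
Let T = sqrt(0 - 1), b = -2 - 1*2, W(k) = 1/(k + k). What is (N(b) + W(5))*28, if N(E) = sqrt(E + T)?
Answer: 14/5 + 28*sqrt(-4 + I) ≈ 9.7467 + 56.429*I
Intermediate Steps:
W(k) = 1/(2*k)
b = -4 (b = -2 - 2 = -4)
T = I (T = sqrt(-1) = I ≈ 1.0*I)
N(E) = sqrt(I + E) (N(E) = sqrt(E + I) = sqrt(I + E))
(N(b) + W(5))*28 = (sqrt(I - 4) + (1/2)/5)*28 = (sqrt(-4 + I) + (1/2)*(1/5))*28 = (sqrt(-4 + I) + 1/10)*28 = (1/10 + sqrt(-4 + I))*28 = 14/5 + 28*sqrt(-4 + I)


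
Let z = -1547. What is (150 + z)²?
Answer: 1951609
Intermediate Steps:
(150 + z)² = (150 - 1547)² = (-1397)² = 1951609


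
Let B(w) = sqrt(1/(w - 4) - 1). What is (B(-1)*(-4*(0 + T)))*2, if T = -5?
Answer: 8*I*sqrt(30) ≈ 43.818*I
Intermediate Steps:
B(w) = sqrt(-1 + 1/(-4 + w)) (B(w) = sqrt(1/(-4 + w) - 1) = sqrt(-1 + 1/(-4 + w)))
(B(-1)*(-4*(0 + T)))*2 = (sqrt((5 - 1*(-1))/(-4 - 1))*(-4*(0 - 5)))*2 = (sqrt((5 + 1)/(-5))*(-4*(-5)))*2 = (sqrt(-1/5*6)*20)*2 = (sqrt(-6/5)*20)*2 = ((I*sqrt(30)/5)*20)*2 = (4*I*sqrt(30))*2 = 8*I*sqrt(30)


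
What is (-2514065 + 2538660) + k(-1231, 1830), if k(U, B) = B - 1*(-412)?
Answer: 26837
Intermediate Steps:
k(U, B) = 412 + B (k(U, B) = B + 412 = 412 + B)
(-2514065 + 2538660) + k(-1231, 1830) = (-2514065 + 2538660) + (412 + 1830) = 24595 + 2242 = 26837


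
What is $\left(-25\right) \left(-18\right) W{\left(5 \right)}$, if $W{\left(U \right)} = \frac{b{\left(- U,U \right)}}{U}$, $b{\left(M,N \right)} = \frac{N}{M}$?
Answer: $-90$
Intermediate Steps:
$W{\left(U \right)} = - \frac{1}{U}$ ($W{\left(U \right)} = \frac{U \frac{1}{\left(-1\right) U}}{U} = \frac{U \left(- \frac{1}{U}\right)}{U} = - \frac{1}{U}$)
$\left(-25\right) \left(-18\right) W{\left(5 \right)} = \left(-25\right) \left(-18\right) \left(- \frac{1}{5}\right) = 450 \left(\left(-1\right) \frac{1}{5}\right) = 450 \left(- \frac{1}{5}\right) = -90$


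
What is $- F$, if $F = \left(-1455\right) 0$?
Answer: $0$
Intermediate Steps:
$F = 0$
$- F = \left(-1\right) 0 = 0$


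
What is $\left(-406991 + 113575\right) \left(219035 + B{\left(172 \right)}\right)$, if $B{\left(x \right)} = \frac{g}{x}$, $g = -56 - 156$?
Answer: $- \frac{2763524512032}{43} \approx -6.4268 \cdot 10^{10}$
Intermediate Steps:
$g = -212$ ($g = -56 - 156 = -212$)
$B{\left(x \right)} = - \frac{212}{x}$
$\left(-406991 + 113575\right) \left(219035 + B{\left(172 \right)}\right) = \left(-406991 + 113575\right) \left(219035 - \frac{212}{172}\right) = - 293416 \left(219035 - \frac{53}{43}\right) = \left(-293416\right) \frac{9418452}{43} = - \frac{2763524512032}{43}$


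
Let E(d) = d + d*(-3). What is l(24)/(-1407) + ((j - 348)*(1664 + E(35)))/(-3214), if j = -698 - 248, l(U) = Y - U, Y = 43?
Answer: 1451033893/2261049 ≈ 641.75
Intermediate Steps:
E(d) = -2*d (E(d) = d - 3*d = -2*d)
l(U) = 43 - U
j = -946
l(24)/(-1407) + ((j - 348)*(1664 + E(35)))/(-3214) = (43 - 1*24)/(-1407) + ((-946 - 348)*(1664 - 2*35))/(-3214) = (43 - 24)*(-1/1407) - 1294*(1664 - 70)*(-1/3214) = 19*(-1/1407) - 1294*1594*(-1/3214) = -19/1407 - 2062636*(-1/3214) = -19/1407 + 1031318/1607 = 1451033893/2261049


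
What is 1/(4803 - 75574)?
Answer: -1/70771 ≈ -1.4130e-5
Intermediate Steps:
1/(4803 - 75574) = 1/(-70771) = -1/70771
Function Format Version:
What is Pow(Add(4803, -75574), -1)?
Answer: Rational(-1, 70771) ≈ -1.4130e-5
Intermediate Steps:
Pow(Add(4803, -75574), -1) = Pow(-70771, -1) = Rational(-1, 70771)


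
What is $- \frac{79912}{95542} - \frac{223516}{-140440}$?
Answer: $\frac{1266540549}{1677239810} \approx 0.75513$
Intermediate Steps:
$- \frac{79912}{95542} - \frac{223516}{-140440} = \left(-79912\right) \frac{1}{95542} - - \frac{55879}{35110} = - \frac{39956}{47771} + \frac{55879}{35110} = \frac{1266540549}{1677239810}$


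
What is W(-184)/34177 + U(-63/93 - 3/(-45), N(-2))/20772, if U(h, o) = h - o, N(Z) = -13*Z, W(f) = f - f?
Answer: -6187/4829490 ≈ -0.0012811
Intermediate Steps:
W(f) = 0
W(-184)/34177 + U(-63/93 - 3/(-45), N(-2))/20772 = 0/34177 + ((-63/93 - 3/(-45)) - (-13)*(-2))/20772 = 0*(1/34177) + ((-63*1/93 - 3*(-1/45)) - 1*26)*(1/20772) = 0 + ((-21/31 + 1/15) - 26)*(1/20772) = 0 + (-284/465 - 26)*(1/20772) = 0 - 12374/465*1/20772 = 0 - 6187/4829490 = -6187/4829490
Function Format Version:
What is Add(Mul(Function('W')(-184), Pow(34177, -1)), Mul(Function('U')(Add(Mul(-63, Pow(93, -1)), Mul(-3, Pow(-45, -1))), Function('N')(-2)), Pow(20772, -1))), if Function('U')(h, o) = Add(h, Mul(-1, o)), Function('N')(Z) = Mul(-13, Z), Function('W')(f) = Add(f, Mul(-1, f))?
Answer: Rational(-6187, 4829490) ≈ -0.0012811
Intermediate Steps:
Function('W')(f) = 0
Add(Mul(Function('W')(-184), Pow(34177, -1)), Mul(Function('U')(Add(Mul(-63, Pow(93, -1)), Mul(-3, Pow(-45, -1))), Function('N')(-2)), Pow(20772, -1))) = Add(Mul(0, Pow(34177, -1)), Mul(Add(Add(Mul(-63, Pow(93, -1)), Mul(-3, Pow(-45, -1))), Mul(-1, Mul(-13, -2))), Pow(20772, -1))) = Add(Mul(0, Rational(1, 34177)), Mul(Add(Add(Mul(-63, Rational(1, 93)), Mul(-3, Rational(-1, 45))), Mul(-1, 26)), Rational(1, 20772))) = Add(0, Mul(Add(Add(Rational(-21, 31), Rational(1, 15)), -26), Rational(1, 20772))) = Add(0, Mul(Add(Rational(-284, 465), -26), Rational(1, 20772))) = Add(0, Mul(Rational(-12374, 465), Rational(1, 20772))) = Add(0, Rational(-6187, 4829490)) = Rational(-6187, 4829490)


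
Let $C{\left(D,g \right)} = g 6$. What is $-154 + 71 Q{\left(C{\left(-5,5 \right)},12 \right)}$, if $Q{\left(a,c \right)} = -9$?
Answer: $-793$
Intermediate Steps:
$C{\left(D,g \right)} = 6 g$
$-154 + 71 Q{\left(C{\left(-5,5 \right)},12 \right)} = -154 + 71 \left(-9\right) = -154 - 639 = -793$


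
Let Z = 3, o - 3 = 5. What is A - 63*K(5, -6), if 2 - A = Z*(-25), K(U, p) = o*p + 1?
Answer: 3038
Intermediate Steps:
o = 8 (o = 3 + 5 = 8)
K(U, p) = 1 + 8*p (K(U, p) = 8*p + 1 = 1 + 8*p)
A = 77 (A = 2 - 3*(-25) = 2 - 1*(-75) = 2 + 75 = 77)
A - 63*K(5, -6) = 77 - 63*(1 + 8*(-6)) = 77 - 63*(1 - 48) = 77 - 63*(-47) = 77 + 2961 = 3038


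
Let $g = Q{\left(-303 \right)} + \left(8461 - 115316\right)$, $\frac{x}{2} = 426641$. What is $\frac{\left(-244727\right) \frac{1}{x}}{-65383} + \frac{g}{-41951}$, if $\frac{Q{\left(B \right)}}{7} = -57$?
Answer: $\frac{854817945854843}{334350291076958} \approx 2.5567$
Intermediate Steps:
$x = 853282$ ($x = 2 \cdot 426641 = 853282$)
$Q{\left(B \right)} = -399$ ($Q{\left(B \right)} = 7 \left(-57\right) = -399$)
$g = -107254$ ($g = -399 + \left(8461 - 115316\right) = -399 - 106855 = -107254$)
$\frac{\left(-244727\right) \frac{1}{x}}{-65383} + \frac{g}{-41951} = \frac{\left(-244727\right) \frac{1}{853282}}{-65383} - \frac{107254}{-41951} = \left(-244727\right) \frac{1}{853282} \left(- \frac{1}{65383}\right) - - \frac{15322}{5993} = \left(- \frac{244727}{853282}\right) \left(- \frac{1}{65383}\right) + \frac{15322}{5993} = \frac{244727}{55790137006} + \frac{15322}{5993} = \frac{854817945854843}{334350291076958}$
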